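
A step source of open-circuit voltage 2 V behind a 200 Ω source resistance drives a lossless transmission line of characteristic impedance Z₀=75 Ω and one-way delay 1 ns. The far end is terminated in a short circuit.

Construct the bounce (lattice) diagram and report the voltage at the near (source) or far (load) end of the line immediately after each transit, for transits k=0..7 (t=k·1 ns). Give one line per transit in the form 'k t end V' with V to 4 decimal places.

Γ_L=-1.000000, Γ_S=0.454545; launch V₁=2·75/275=0.545455
k=0 src: V=0.5455
k=1 load: inc=0.545455, refl=0.545455·-1.000000=-0.5455; V=0.000000+0.545455+-0.545455=0.0000
k=2 src: inc=-0.545455, refl=-0.545455·0.454545=-0.2479; V=0.545455+-0.545455+-0.247934=-0.2479
k=3 load: inc=-0.247934, refl=-0.247934·-1.000000=0.2479; V=0.000000+-0.247934+0.247934=0.0000
k=4 src: inc=0.247934, refl=0.247934·0.454545=0.1127; V=-0.247934+0.247934+0.112697=0.1127
k=5 load: inc=0.112697, refl=0.112697·-1.000000=-0.1127; V=0.000000+0.112697+-0.112697=0.0000
k=6 src: inc=-0.112697, refl=-0.112697·0.454545=-0.0512; V=0.112697+-0.112697+-0.051226=-0.0512
k=7 load: inc=-0.051226, refl=-0.051226·-1.000000=0.0512; V=0.000000+-0.051226+0.051226=0.0000

0 0 source 0.5455
1 1 load 0.0000
2 2 source -0.2479
3 3 load 0.0000
4 4 source 0.1127
5 5 load 0.0000
6 6 source -0.0512
7 7 load 0.0000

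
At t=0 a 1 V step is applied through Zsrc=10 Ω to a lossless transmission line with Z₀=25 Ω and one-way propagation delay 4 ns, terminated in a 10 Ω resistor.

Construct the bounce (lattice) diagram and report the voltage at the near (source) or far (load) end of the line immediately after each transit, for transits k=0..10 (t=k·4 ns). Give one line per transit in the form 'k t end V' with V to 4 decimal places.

0 0 source 0.7143
1 4 load 0.4082
2 8 source 0.5394
3 12 load 0.4831
4 16 source 0.5072
5 20 load 0.4969
6 24 source 0.5013
7 28 load 0.4994
8 32 source 0.5002
9 36 load 0.4999
10 40 source 0.5000

Γ_L=-0.428571, Γ_S=-0.428571; launch V₁=1·25/35=0.714286
k=0 src: V=0.7143
k=1 load: inc=0.714286, refl=0.714286·-0.428571=-0.3061; V=0.000000+0.714286+-0.306122=0.4082
k=2 src: inc=-0.306122, refl=-0.306122·-0.428571=0.1312; V=0.714286+-0.306122+0.131195=0.5394
k=3 load: inc=0.131195, refl=0.131195·-0.428571=-0.0562; V=0.408163+0.131195+-0.056227=0.4831
k=4 src: inc=-0.056227, refl=-0.056227·-0.428571=0.0241; V=0.539359+-0.056227+0.024097=0.5072
k=5 load: inc=0.024097, refl=0.024097·-0.428571=-0.0103; V=0.483132+0.024097+-0.010327=0.4969
k=6 src: inc=-0.010327, refl=-0.010327·-0.428571=0.0044; V=0.507229+-0.010327+0.004426=0.5013
k=7 load: inc=0.004426, refl=0.004426·-0.428571=-0.0019; V=0.496902+0.004426+-0.001897=0.4994
k=8 src: inc=-0.001897, refl=-0.001897·-0.428571=0.0008; V=0.501328+-0.001897+0.000813=0.5002
k=9 load: inc=0.000813, refl=0.000813·-0.428571=-0.0003; V=0.499431+0.000813+-0.000348=0.4999
k=10 src: inc=-0.000348, refl=-0.000348·-0.428571=0.0001; V=0.500244+-0.000348+0.000149=0.5000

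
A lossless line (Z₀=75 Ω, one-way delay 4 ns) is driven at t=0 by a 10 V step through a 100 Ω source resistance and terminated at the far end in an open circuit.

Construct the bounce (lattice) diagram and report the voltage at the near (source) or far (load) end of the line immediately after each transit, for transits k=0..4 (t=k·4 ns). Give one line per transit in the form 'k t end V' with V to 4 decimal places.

Γ_L=1.000000, Γ_S=0.142857; launch V₁=10·75/175=4.285714
k=0 src: V=4.2857
k=1 load: inc=4.285714, refl=4.285714·1.000000=4.2857; V=0.000000+4.285714+4.285714=8.5714
k=2 src: inc=4.285714, refl=4.285714·0.142857=0.6122; V=4.285714+4.285714+0.612245=9.1837
k=3 load: inc=0.612245, refl=0.612245·1.000000=0.6122; V=8.571429+0.612245+0.612245=9.7959
k=4 src: inc=0.612245, refl=0.612245·0.142857=0.0875; V=9.183673+0.612245+0.087464=9.8834

0 0 source 4.2857
1 4 load 8.5714
2 8 source 9.1837
3 12 load 9.7959
4 16 source 9.8834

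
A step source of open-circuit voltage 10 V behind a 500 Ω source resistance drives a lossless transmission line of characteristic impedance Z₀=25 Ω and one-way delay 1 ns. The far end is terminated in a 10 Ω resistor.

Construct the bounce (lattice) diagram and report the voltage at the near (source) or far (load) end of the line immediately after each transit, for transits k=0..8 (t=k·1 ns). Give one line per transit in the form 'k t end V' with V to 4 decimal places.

0 0 source 0.4762
1 1 load 0.2721
2 2 source 0.0875
3 3 load 0.1666
4 4 source 0.2382
5 5 load 0.2075
6 6 source 0.1797
7 7 load 0.1916
8 8 source 0.2024

Γ_L=-0.428571, Γ_S=0.904762; launch V₁=10·25/525=0.476190
k=0 src: V=0.4762
k=1 load: inc=0.476190, refl=0.476190·-0.428571=-0.2041; V=0.000000+0.476190+-0.204082=0.2721
k=2 src: inc=-0.204082, refl=-0.204082·0.904762=-0.1846; V=0.476190+-0.204082+-0.184645=0.0875
k=3 load: inc=-0.184645, refl=-0.184645·-0.428571=0.0791; V=0.272109+-0.184645+0.079134=0.1666
k=4 src: inc=0.079134, refl=0.079134·0.904762=0.0716; V=0.087464+0.079134+0.071597=0.2382
k=5 load: inc=0.071597, refl=0.071597·-0.428571=-0.0307; V=0.166597+0.071597+-0.030684=0.2075
k=6 src: inc=-0.030684, refl=-0.030684·0.904762=-0.0278; V=0.238194+-0.030684+-0.027762=0.1797
k=7 load: inc=-0.027762, refl=-0.027762·-0.428571=0.0119; V=0.207510+-0.027762+0.011898=0.1916
k=8 src: inc=0.011898, refl=0.011898·0.904762=0.0108; V=0.179748+0.011898+0.010765=0.2024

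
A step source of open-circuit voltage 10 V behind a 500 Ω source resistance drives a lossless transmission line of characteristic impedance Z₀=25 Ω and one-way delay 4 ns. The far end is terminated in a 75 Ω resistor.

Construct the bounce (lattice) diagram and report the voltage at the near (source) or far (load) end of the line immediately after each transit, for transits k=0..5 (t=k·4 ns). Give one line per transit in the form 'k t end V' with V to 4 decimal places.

Γ_L=0.500000, Γ_S=0.904762; launch V₁=10·25/525=0.476190
k=0 src: V=0.4762
k=1 load: inc=0.476190, refl=0.476190·0.500000=0.2381; V=0.000000+0.476190+0.238095=0.7143
k=2 src: inc=0.238095, refl=0.238095·0.904762=0.2154; V=0.476190+0.238095+0.215420=0.9297
k=3 load: inc=0.215420, refl=0.215420·0.500000=0.1077; V=0.714286+0.215420+0.107710=1.0374
k=4 src: inc=0.107710, refl=0.107710·0.904762=0.0975; V=0.929705+0.107710+0.097452=1.1349
k=5 load: inc=0.097452, refl=0.097452·0.500000=0.0487; V=1.037415+0.097452+0.048726=1.1836

0 0 source 0.4762
1 4 load 0.7143
2 8 source 0.9297
3 12 load 1.0374
4 16 source 1.1349
5 20 load 1.1836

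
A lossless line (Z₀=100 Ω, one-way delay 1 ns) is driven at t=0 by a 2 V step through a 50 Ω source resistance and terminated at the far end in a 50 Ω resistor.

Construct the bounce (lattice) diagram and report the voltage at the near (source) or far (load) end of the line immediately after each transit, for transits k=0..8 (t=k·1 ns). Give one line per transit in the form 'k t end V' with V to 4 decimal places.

0 0 source 1.3333
1 1 load 0.8889
2 2 source 1.0370
3 3 load 0.9877
4 4 source 1.0041
5 5 load 0.9986
6 6 source 1.0005
7 7 load 0.9998
8 8 source 1.0001

Γ_L=-0.333333, Γ_S=-0.333333; launch V₁=2·100/150=1.333333
k=0 src: V=1.3333
k=1 load: inc=1.333333, refl=1.333333·-0.333333=-0.4444; V=0.000000+1.333333+-0.444444=0.8889
k=2 src: inc=-0.444444, refl=-0.444444·-0.333333=0.1481; V=1.333333+-0.444444+0.148148=1.0370
k=3 load: inc=0.148148, refl=0.148148·-0.333333=-0.0494; V=0.888889+0.148148+-0.049383=0.9877
k=4 src: inc=-0.049383, refl=-0.049383·-0.333333=0.0165; V=1.037037+-0.049383+0.016461=1.0041
k=5 load: inc=0.016461, refl=0.016461·-0.333333=-0.0055; V=0.987654+0.016461+-0.005487=0.9986
k=6 src: inc=-0.005487, refl=-0.005487·-0.333333=0.0018; V=1.004115+-0.005487+0.001829=1.0005
k=7 load: inc=0.001829, refl=0.001829·-0.333333=-0.0006; V=0.998628+0.001829+-0.000610=0.9998
k=8 src: inc=-0.000610, refl=-0.000610·-0.333333=0.0002; V=1.000457+-0.000610+0.000203=1.0001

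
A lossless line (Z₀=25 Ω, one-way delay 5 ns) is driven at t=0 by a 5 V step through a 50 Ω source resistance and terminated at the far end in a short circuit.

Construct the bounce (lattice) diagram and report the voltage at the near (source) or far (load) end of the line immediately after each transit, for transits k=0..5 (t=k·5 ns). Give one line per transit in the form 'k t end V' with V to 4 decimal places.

Γ_L=-1.000000, Γ_S=0.333333; launch V₁=5·25/75=1.666667
k=0 src: V=1.6667
k=1 load: inc=1.666667, refl=1.666667·-1.000000=-1.6667; V=0.000000+1.666667+-1.666667=0.0000
k=2 src: inc=-1.666667, refl=-1.666667·0.333333=-0.5556; V=1.666667+-1.666667+-0.555556=-0.5556
k=3 load: inc=-0.555556, refl=-0.555556·-1.000000=0.5556; V=0.000000+-0.555556+0.555556=0.0000
k=4 src: inc=0.555556, refl=0.555556·0.333333=0.1852; V=-0.555556+0.555556+0.185185=0.1852
k=5 load: inc=0.185185, refl=0.185185·-1.000000=-0.1852; V=0.000000+0.185185+-0.185185=0.0000

0 0 source 1.6667
1 5 load 0.0000
2 10 source -0.5556
3 15 load 0.0000
4 20 source 0.1852
5 25 load 0.0000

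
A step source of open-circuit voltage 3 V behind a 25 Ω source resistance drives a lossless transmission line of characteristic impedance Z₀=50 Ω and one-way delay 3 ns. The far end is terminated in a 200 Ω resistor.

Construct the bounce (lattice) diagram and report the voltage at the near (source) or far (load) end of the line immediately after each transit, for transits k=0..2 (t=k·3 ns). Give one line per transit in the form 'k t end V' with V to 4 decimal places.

Γ_L=0.600000, Γ_S=-0.333333; launch V₁=3·50/75=2.000000
k=0 src: V=2.0000
k=1 load: inc=2.000000, refl=2.000000·0.600000=1.2000; V=0.000000+2.000000+1.200000=3.2000
k=2 src: inc=1.200000, refl=1.200000·-0.333333=-0.4000; V=2.000000+1.200000+-0.400000=2.8000

0 0 source 2.0000
1 3 load 3.2000
2 6 source 2.8000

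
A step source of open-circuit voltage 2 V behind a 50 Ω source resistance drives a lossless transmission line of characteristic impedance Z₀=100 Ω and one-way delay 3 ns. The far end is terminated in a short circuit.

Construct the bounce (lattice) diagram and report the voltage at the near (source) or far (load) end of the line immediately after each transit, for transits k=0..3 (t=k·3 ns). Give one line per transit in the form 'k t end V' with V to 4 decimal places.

Γ_L=-1.000000, Γ_S=-0.333333; launch V₁=2·100/150=1.333333
k=0 src: V=1.3333
k=1 load: inc=1.333333, refl=1.333333·-1.000000=-1.3333; V=0.000000+1.333333+-1.333333=0.0000
k=2 src: inc=-1.333333, refl=-1.333333·-0.333333=0.4444; V=1.333333+-1.333333+0.444444=0.4444
k=3 load: inc=0.444444, refl=0.444444·-1.000000=-0.4444; V=0.000000+0.444444+-0.444444=0.0000

0 0 source 1.3333
1 3 load 0.0000
2 6 source 0.4444
3 9 load 0.0000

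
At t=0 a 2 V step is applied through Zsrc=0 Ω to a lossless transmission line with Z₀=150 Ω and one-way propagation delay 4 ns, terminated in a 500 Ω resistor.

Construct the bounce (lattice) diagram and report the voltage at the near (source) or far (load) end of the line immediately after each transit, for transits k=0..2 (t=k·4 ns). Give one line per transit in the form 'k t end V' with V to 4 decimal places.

Γ_L=0.538462, Γ_S=-1.000000; launch V₁=2·150/150=2.000000
k=0 src: V=2.0000
k=1 load: inc=2.000000, refl=2.000000·0.538462=1.0769; V=0.000000+2.000000+1.076923=3.0769
k=2 src: inc=1.076923, refl=1.076923·-1.000000=-1.0769; V=2.000000+1.076923+-1.076923=2.0000

0 0 source 2.0000
1 4 load 3.0769
2 8 source 2.0000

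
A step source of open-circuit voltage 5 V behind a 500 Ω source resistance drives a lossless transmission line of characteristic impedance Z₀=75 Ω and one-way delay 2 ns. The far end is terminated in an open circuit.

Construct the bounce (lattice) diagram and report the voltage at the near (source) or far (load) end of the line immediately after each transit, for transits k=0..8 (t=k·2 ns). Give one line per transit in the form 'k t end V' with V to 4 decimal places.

0 0 source 0.6522
1 2 load 1.3043
2 4 source 1.7864
3 6 load 2.2684
4 8 source 2.6247
5 10 load 2.9810
6 12 source 3.2444
7 14 load 3.5077
8 16 source 3.7024

Γ_L=1.000000, Γ_S=0.739130; launch V₁=5·75/575=0.652174
k=0 src: V=0.6522
k=1 load: inc=0.652174, refl=0.652174·1.000000=0.6522; V=0.000000+0.652174+0.652174=1.3043
k=2 src: inc=0.652174, refl=0.652174·0.739130=0.4820; V=0.652174+0.652174+0.482042=1.7864
k=3 load: inc=0.482042, refl=0.482042·1.000000=0.4820; V=1.304348+0.482042+0.482042=2.2684
k=4 src: inc=0.482042, refl=0.482042·0.739130=0.3563; V=1.786389+0.482042+0.356292=2.6247
k=5 load: inc=0.356292, refl=0.356292·1.000000=0.3563; V=2.268431+0.356292+0.356292=2.9810
k=6 src: inc=0.356292, refl=0.356292·0.739130=0.2633; V=2.624723+0.356292+0.263346=3.2444
k=7 load: inc=0.263346, refl=0.263346·1.000000=0.2633; V=2.981014+0.263346+0.263346=3.5077
k=8 src: inc=0.263346, refl=0.263346·0.739130=0.1946; V=3.244360+0.263346+0.194647=3.7024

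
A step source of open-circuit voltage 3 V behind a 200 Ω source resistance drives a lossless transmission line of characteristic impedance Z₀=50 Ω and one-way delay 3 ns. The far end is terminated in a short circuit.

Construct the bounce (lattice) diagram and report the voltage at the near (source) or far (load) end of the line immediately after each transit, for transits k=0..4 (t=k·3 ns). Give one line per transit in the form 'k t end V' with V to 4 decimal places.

0 0 source 0.6000
1 3 load 0.0000
2 6 source -0.3600
3 9 load 0.0000
4 12 source 0.2160

Γ_L=-1.000000, Γ_S=0.600000; launch V₁=3·50/250=0.600000
k=0 src: V=0.6000
k=1 load: inc=0.600000, refl=0.600000·-1.000000=-0.6000; V=0.000000+0.600000+-0.600000=0.0000
k=2 src: inc=-0.600000, refl=-0.600000·0.600000=-0.3600; V=0.600000+-0.600000+-0.360000=-0.3600
k=3 load: inc=-0.360000, refl=-0.360000·-1.000000=0.3600; V=0.000000+-0.360000+0.360000=0.0000
k=4 src: inc=0.360000, refl=0.360000·0.600000=0.2160; V=-0.360000+0.360000+0.216000=0.2160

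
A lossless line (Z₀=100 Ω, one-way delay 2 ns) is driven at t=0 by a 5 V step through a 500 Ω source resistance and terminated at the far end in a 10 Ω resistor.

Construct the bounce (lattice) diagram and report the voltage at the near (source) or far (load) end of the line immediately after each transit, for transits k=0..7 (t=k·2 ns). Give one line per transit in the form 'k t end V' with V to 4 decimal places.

Γ_L=-0.818182, Γ_S=0.666667; launch V₁=5·100/600=0.833333
k=0 src: V=0.8333
k=1 load: inc=0.833333, refl=0.833333·-0.818182=-0.6818; V=0.000000+0.833333+-0.681818=0.1515
k=2 src: inc=-0.681818, refl=-0.681818·0.666667=-0.4545; V=0.833333+-0.681818+-0.454545=-0.3030
k=3 load: inc=-0.454545, refl=-0.454545·-0.818182=0.3719; V=0.151515+-0.454545+0.371901=0.0689
k=4 src: inc=0.371901, refl=0.371901·0.666667=0.2479; V=-0.303030+0.371901+0.247934=0.3168
k=5 load: inc=0.247934, refl=0.247934·-0.818182=-0.2029; V=0.068871+0.247934+-0.202855=0.1139
k=6 src: inc=-0.202855, refl=-0.202855·0.666667=-0.1352; V=0.316804+-0.202855+-0.135237=-0.0213
k=7 load: inc=-0.135237, refl=-0.135237·-0.818182=0.1106; V=0.113949+-0.135237+0.110648=0.0894

0 0 source 0.8333
1 2 load 0.1515
2 4 source -0.3030
3 6 load 0.0689
4 8 source 0.3168
5 10 load 0.1139
6 12 source -0.0213
7 14 load 0.0894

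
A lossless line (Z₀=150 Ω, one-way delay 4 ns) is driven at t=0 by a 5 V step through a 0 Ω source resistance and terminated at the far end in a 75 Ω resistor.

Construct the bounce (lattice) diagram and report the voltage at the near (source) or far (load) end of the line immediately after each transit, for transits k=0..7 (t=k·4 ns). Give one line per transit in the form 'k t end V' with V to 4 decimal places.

0 0 source 5.0000
1 4 load 3.3333
2 8 source 5.0000
3 12 load 4.4444
4 16 source 5.0000
5 20 load 4.8148
6 24 source 5.0000
7 28 load 4.9383

Γ_L=-0.333333, Γ_S=-1.000000; launch V₁=5·150/150=5.000000
k=0 src: V=5.0000
k=1 load: inc=5.000000, refl=5.000000·-0.333333=-1.6667; V=0.000000+5.000000+-1.666667=3.3333
k=2 src: inc=-1.666667, refl=-1.666667·-1.000000=1.6667; V=5.000000+-1.666667+1.666667=5.0000
k=3 load: inc=1.666667, refl=1.666667·-0.333333=-0.5556; V=3.333333+1.666667+-0.555556=4.4444
k=4 src: inc=-0.555556, refl=-0.555556·-1.000000=0.5556; V=5.000000+-0.555556+0.555556=5.0000
k=5 load: inc=0.555556, refl=0.555556·-0.333333=-0.1852; V=4.444444+0.555556+-0.185185=4.8148
k=6 src: inc=-0.185185, refl=-0.185185·-1.000000=0.1852; V=5.000000+-0.185185+0.185185=5.0000
k=7 load: inc=0.185185, refl=0.185185·-0.333333=-0.0617; V=4.814815+0.185185+-0.061728=4.9383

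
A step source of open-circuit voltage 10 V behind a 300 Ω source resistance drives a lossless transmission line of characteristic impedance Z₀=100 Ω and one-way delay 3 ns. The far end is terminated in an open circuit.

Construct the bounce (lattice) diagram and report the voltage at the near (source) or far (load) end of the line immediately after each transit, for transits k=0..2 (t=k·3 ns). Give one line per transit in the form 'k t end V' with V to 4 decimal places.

Γ_L=1.000000, Γ_S=0.500000; launch V₁=10·100/400=2.500000
k=0 src: V=2.5000
k=1 load: inc=2.500000, refl=2.500000·1.000000=2.5000; V=0.000000+2.500000+2.500000=5.0000
k=2 src: inc=2.500000, refl=2.500000·0.500000=1.2500; V=2.500000+2.500000+1.250000=6.2500

0 0 source 2.5000
1 3 load 5.0000
2 6 source 6.2500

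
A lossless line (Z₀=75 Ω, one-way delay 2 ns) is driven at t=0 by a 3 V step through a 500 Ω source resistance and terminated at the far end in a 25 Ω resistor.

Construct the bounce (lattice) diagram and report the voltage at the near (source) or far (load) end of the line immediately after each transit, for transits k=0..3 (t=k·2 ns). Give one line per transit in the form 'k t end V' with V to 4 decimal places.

Γ_L=-0.500000, Γ_S=0.739130; launch V₁=3·75/575=0.391304
k=0 src: V=0.3913
k=1 load: inc=0.391304, refl=0.391304·-0.500000=-0.1957; V=0.000000+0.391304+-0.195652=0.1957
k=2 src: inc=-0.195652, refl=-0.195652·0.739130=-0.1446; V=0.391304+-0.195652+-0.144612=0.0510
k=3 load: inc=-0.144612, refl=-0.144612·-0.500000=0.0723; V=0.195652+-0.144612+0.072306=0.1233

0 0 source 0.3913
1 2 load 0.1957
2 4 source 0.0510
3 6 load 0.1233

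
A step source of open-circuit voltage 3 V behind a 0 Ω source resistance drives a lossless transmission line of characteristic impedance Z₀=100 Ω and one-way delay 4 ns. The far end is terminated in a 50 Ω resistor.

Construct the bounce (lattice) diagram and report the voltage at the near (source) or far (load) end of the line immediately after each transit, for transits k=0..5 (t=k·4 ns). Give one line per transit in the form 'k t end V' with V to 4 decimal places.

0 0 source 3.0000
1 4 load 2.0000
2 8 source 3.0000
3 12 load 2.6667
4 16 source 3.0000
5 20 load 2.8889

Γ_L=-0.333333, Γ_S=-1.000000; launch V₁=3·100/100=3.000000
k=0 src: V=3.0000
k=1 load: inc=3.000000, refl=3.000000·-0.333333=-1.0000; V=0.000000+3.000000+-1.000000=2.0000
k=2 src: inc=-1.000000, refl=-1.000000·-1.000000=1.0000; V=3.000000+-1.000000+1.000000=3.0000
k=3 load: inc=1.000000, refl=1.000000·-0.333333=-0.3333; V=2.000000+1.000000+-0.333333=2.6667
k=4 src: inc=-0.333333, refl=-0.333333·-1.000000=0.3333; V=3.000000+-0.333333+0.333333=3.0000
k=5 load: inc=0.333333, refl=0.333333·-0.333333=-0.1111; V=2.666667+0.333333+-0.111111=2.8889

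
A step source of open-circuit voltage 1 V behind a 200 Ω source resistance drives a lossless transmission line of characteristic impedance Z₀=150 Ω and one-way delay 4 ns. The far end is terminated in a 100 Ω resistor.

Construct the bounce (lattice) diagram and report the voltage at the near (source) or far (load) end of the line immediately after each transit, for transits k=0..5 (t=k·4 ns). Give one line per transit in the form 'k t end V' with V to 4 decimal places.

0 0 source 0.4286
1 4 load 0.3429
2 8 source 0.3306
3 12 load 0.3331
4 16 source 0.3334
5 20 load 0.3333

Γ_L=-0.200000, Γ_S=0.142857; launch V₁=1·150/350=0.428571
k=0 src: V=0.4286
k=1 load: inc=0.428571, refl=0.428571·-0.200000=-0.0857; V=0.000000+0.428571+-0.085714=0.3429
k=2 src: inc=-0.085714, refl=-0.085714·0.142857=-0.0122; V=0.428571+-0.085714+-0.012245=0.3306
k=3 load: inc=-0.012245, refl=-0.012245·-0.200000=0.0024; V=0.342857+-0.012245+0.002449=0.3331
k=4 src: inc=0.002449, refl=0.002449·0.142857=0.0003; V=0.330612+0.002449+0.000350=0.3334
k=5 load: inc=0.000350, refl=0.000350·-0.200000=-0.0001; V=0.333061+0.000350+-0.000070=0.3333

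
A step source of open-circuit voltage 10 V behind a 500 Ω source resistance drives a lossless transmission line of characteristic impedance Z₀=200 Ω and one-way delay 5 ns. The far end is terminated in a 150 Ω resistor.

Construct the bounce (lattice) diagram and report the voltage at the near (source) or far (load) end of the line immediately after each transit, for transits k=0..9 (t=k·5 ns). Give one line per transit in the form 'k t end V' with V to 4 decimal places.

Γ_L=-0.142857, Γ_S=0.428571; launch V₁=10·200/700=2.857143
k=0 src: V=2.8571
k=1 load: inc=2.857143, refl=2.857143·-0.142857=-0.4082; V=0.000000+2.857143+-0.408163=2.4490
k=2 src: inc=-0.408163, refl=-0.408163·0.428571=-0.1749; V=2.857143+-0.408163+-0.174927=2.2741
k=3 load: inc=-0.174927, refl=-0.174927·-0.142857=0.0250; V=2.448980+-0.174927+0.024990=2.2990
k=4 src: inc=0.024990, refl=0.024990·0.428571=0.0107; V=2.274052+0.024990+0.010710=2.3098
k=5 load: inc=0.010710, refl=0.010710·-0.142857=-0.0015; V=2.299042+0.010710+-0.001530=2.3082
k=6 src: inc=-0.001530, refl=-0.001530·0.428571=-0.0007; V=2.309752+-0.001530+-0.000656=2.3076
k=7 load: inc=-0.000656, refl=-0.000656·-0.142857=0.0001; V=2.308222+-0.000656+0.000094=2.3077
k=8 src: inc=0.000094, refl=0.000094·0.428571=0.0000; V=2.307566+0.000094+0.000040=2.3077
k=9 load: inc=0.000040, refl=0.000040·-0.142857=-0.0000; V=2.307660+0.000040+-0.000006=2.3077

0 0 source 2.8571
1 5 load 2.4490
2 10 source 2.2741
3 15 load 2.2990
4 20 source 2.3098
5 25 load 2.3082
6 30 source 2.3076
7 35 load 2.3077
8 40 source 2.3077
9 45 load 2.3077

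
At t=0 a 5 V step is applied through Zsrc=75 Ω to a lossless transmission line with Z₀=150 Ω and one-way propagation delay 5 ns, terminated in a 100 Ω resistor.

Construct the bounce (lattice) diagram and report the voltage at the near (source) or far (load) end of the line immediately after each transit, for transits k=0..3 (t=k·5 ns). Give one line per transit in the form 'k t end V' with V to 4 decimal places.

0 0 source 3.3333
1 5 load 2.6667
2 10 source 2.8889
3 15 load 2.8444

Γ_L=-0.200000, Γ_S=-0.333333; launch V₁=5·150/225=3.333333
k=0 src: V=3.3333
k=1 load: inc=3.333333, refl=3.333333·-0.200000=-0.6667; V=0.000000+3.333333+-0.666667=2.6667
k=2 src: inc=-0.666667, refl=-0.666667·-0.333333=0.2222; V=3.333333+-0.666667+0.222222=2.8889
k=3 load: inc=0.222222, refl=0.222222·-0.200000=-0.0444; V=2.666667+0.222222+-0.044444=2.8444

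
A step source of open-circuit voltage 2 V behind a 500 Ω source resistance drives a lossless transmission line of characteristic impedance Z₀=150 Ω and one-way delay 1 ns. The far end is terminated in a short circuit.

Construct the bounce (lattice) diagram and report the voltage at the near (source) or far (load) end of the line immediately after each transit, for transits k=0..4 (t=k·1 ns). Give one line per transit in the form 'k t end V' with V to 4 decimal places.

Γ_L=-1.000000, Γ_S=0.538462; launch V₁=2·150/650=0.461538
k=0 src: V=0.4615
k=1 load: inc=0.461538, refl=0.461538·-1.000000=-0.4615; V=0.000000+0.461538+-0.461538=0.0000
k=2 src: inc=-0.461538, refl=-0.461538·0.538462=-0.2485; V=0.461538+-0.461538+-0.248521=-0.2485
k=3 load: inc=-0.248521, refl=-0.248521·-1.000000=0.2485; V=0.000000+-0.248521+0.248521=0.0000
k=4 src: inc=0.248521, refl=0.248521·0.538462=0.1338; V=-0.248521+0.248521+0.133819=0.1338

0 0 source 0.4615
1 1 load 0.0000
2 2 source -0.2485
3 3 load 0.0000
4 4 source 0.1338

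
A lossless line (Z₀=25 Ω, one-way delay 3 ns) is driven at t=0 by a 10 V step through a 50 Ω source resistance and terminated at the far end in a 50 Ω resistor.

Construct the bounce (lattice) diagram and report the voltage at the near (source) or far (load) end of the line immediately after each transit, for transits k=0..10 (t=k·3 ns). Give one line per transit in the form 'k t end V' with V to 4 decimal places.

0 0 source 3.3333
1 3 load 4.4444
2 6 source 4.8148
3 9 load 4.9383
4 12 source 4.9794
5 15 load 4.9931
6 18 source 4.9977
7 21 load 4.9992
8 24 source 4.9997
9 27 load 4.9999
10 30 source 5.0000

Γ_L=0.333333, Γ_S=0.333333; launch V₁=10·25/75=3.333333
k=0 src: V=3.3333
k=1 load: inc=3.333333, refl=3.333333·0.333333=1.1111; V=0.000000+3.333333+1.111111=4.4444
k=2 src: inc=1.111111, refl=1.111111·0.333333=0.3704; V=3.333333+1.111111+0.370370=4.8148
k=3 load: inc=0.370370, refl=0.370370·0.333333=0.1235; V=4.444444+0.370370+0.123457=4.9383
k=4 src: inc=0.123457, refl=0.123457·0.333333=0.0412; V=4.814815+0.123457+0.041152=4.9794
k=5 load: inc=0.041152, refl=0.041152·0.333333=0.0137; V=4.938272+0.041152+0.013717=4.9931
k=6 src: inc=0.013717, refl=0.013717·0.333333=0.0046; V=4.979424+0.013717+0.004572=4.9977
k=7 load: inc=0.004572, refl=0.004572·0.333333=0.0015; V=4.993141+0.004572+0.001524=4.9992
k=8 src: inc=0.001524, refl=0.001524·0.333333=0.0005; V=4.997714+0.001524+0.000508=4.9997
k=9 load: inc=0.000508, refl=0.000508·0.333333=0.0002; V=4.999238+0.000508+0.000169=4.9999
k=10 src: inc=0.000169, refl=0.000169·0.333333=0.0001; V=4.999746+0.000169+0.000056=5.0000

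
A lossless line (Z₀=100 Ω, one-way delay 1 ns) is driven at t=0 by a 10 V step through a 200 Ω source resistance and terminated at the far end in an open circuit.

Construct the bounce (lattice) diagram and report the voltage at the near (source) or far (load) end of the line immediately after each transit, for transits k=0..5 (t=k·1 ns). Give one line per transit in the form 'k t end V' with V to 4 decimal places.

Γ_L=1.000000, Γ_S=0.333333; launch V₁=10·100/300=3.333333
k=0 src: V=3.3333
k=1 load: inc=3.333333, refl=3.333333·1.000000=3.3333; V=0.000000+3.333333+3.333333=6.6667
k=2 src: inc=3.333333, refl=3.333333·0.333333=1.1111; V=3.333333+3.333333+1.111111=7.7778
k=3 load: inc=1.111111, refl=1.111111·1.000000=1.1111; V=6.666667+1.111111+1.111111=8.8889
k=4 src: inc=1.111111, refl=1.111111·0.333333=0.3704; V=7.777778+1.111111+0.370370=9.2593
k=5 load: inc=0.370370, refl=0.370370·1.000000=0.3704; V=8.888889+0.370370+0.370370=9.6296

0 0 source 3.3333
1 1 load 6.6667
2 2 source 7.7778
3 3 load 8.8889
4 4 source 9.2593
5 5 load 9.6296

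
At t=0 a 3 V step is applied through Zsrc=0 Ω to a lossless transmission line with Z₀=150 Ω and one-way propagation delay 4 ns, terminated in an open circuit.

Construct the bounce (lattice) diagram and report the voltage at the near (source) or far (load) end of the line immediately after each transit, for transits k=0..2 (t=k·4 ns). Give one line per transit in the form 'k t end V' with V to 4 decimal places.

0 0 source 3.0000
1 4 load 6.0000
2 8 source 3.0000

Γ_L=1.000000, Γ_S=-1.000000; launch V₁=3·150/150=3.000000
k=0 src: V=3.0000
k=1 load: inc=3.000000, refl=3.000000·1.000000=3.0000; V=0.000000+3.000000+3.000000=6.0000
k=2 src: inc=3.000000, refl=3.000000·-1.000000=-3.0000; V=3.000000+3.000000+-3.000000=3.0000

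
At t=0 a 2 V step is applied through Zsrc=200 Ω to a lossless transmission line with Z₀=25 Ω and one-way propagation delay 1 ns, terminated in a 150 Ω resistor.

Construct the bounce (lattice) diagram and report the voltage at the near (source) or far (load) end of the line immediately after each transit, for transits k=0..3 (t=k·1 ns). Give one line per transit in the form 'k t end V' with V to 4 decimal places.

Γ_L=0.714286, Γ_S=0.777778; launch V₁=2·25/225=0.222222
k=0 src: V=0.2222
k=1 load: inc=0.222222, refl=0.222222·0.714286=0.1587; V=0.000000+0.222222+0.158730=0.3810
k=2 src: inc=0.158730, refl=0.158730·0.777778=0.1235; V=0.222222+0.158730+0.123457=0.5044
k=3 load: inc=0.123457, refl=0.123457·0.714286=0.0882; V=0.380952+0.123457+0.088183=0.5926

0 0 source 0.2222
1 1 load 0.3810
2 2 source 0.5044
3 3 load 0.5926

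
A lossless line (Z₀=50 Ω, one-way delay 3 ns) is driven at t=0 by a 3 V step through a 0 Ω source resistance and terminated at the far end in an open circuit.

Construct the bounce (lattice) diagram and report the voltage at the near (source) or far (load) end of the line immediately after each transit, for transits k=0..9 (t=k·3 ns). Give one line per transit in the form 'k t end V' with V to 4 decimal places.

0 0 source 3.0000
1 3 load 6.0000
2 6 source 3.0000
3 9 load 0.0000
4 12 source 3.0000
5 15 load 6.0000
6 18 source 3.0000
7 21 load 0.0000
8 24 source 3.0000
9 27 load 6.0000

Γ_L=1.000000, Γ_S=-1.000000; launch V₁=3·50/50=3.000000
k=0 src: V=3.0000
k=1 load: inc=3.000000, refl=3.000000·1.000000=3.0000; V=0.000000+3.000000+3.000000=6.0000
k=2 src: inc=3.000000, refl=3.000000·-1.000000=-3.0000; V=3.000000+3.000000+-3.000000=3.0000
k=3 load: inc=-3.000000, refl=-3.000000·1.000000=-3.0000; V=6.000000+-3.000000+-3.000000=0.0000
k=4 src: inc=-3.000000, refl=-3.000000·-1.000000=3.0000; V=3.000000+-3.000000+3.000000=3.0000
k=5 load: inc=3.000000, refl=3.000000·1.000000=3.0000; V=0.000000+3.000000+3.000000=6.0000
k=6 src: inc=3.000000, refl=3.000000·-1.000000=-3.0000; V=3.000000+3.000000+-3.000000=3.0000
k=7 load: inc=-3.000000, refl=-3.000000·1.000000=-3.0000; V=6.000000+-3.000000+-3.000000=0.0000
k=8 src: inc=-3.000000, refl=-3.000000·-1.000000=3.0000; V=3.000000+-3.000000+3.000000=3.0000
k=9 load: inc=3.000000, refl=3.000000·1.000000=3.0000; V=0.000000+3.000000+3.000000=6.0000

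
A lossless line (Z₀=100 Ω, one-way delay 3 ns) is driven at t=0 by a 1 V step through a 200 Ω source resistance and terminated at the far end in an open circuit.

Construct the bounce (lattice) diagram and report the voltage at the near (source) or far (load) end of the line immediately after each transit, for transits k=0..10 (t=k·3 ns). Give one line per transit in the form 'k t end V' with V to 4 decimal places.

0 0 source 0.3333
1 3 load 0.6667
2 6 source 0.7778
3 9 load 0.8889
4 12 source 0.9259
5 15 load 0.9630
6 18 source 0.9753
7 21 load 0.9877
8 24 source 0.9918
9 27 load 0.9959
10 30 source 0.9973

Γ_L=1.000000, Γ_S=0.333333; launch V₁=1·100/300=0.333333
k=0 src: V=0.3333
k=1 load: inc=0.333333, refl=0.333333·1.000000=0.3333; V=0.000000+0.333333+0.333333=0.6667
k=2 src: inc=0.333333, refl=0.333333·0.333333=0.1111; V=0.333333+0.333333+0.111111=0.7778
k=3 load: inc=0.111111, refl=0.111111·1.000000=0.1111; V=0.666667+0.111111+0.111111=0.8889
k=4 src: inc=0.111111, refl=0.111111·0.333333=0.0370; V=0.777778+0.111111+0.037037=0.9259
k=5 load: inc=0.037037, refl=0.037037·1.000000=0.0370; V=0.888889+0.037037+0.037037=0.9630
k=6 src: inc=0.037037, refl=0.037037·0.333333=0.0123; V=0.925926+0.037037+0.012346=0.9753
k=7 load: inc=0.012346, refl=0.012346·1.000000=0.0123; V=0.962963+0.012346+0.012346=0.9877
k=8 src: inc=0.012346, refl=0.012346·0.333333=0.0041; V=0.975309+0.012346+0.004115=0.9918
k=9 load: inc=0.004115, refl=0.004115·1.000000=0.0041; V=0.987654+0.004115+0.004115=0.9959
k=10 src: inc=0.004115, refl=0.004115·0.333333=0.0014; V=0.991770+0.004115+0.001372=0.9973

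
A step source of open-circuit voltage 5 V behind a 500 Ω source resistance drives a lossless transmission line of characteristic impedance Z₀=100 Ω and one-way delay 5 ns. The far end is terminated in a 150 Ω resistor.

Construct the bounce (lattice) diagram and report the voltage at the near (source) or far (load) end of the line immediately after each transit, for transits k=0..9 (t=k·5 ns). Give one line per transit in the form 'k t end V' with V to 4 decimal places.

0 0 source 0.8333
1 5 load 1.0000
2 10 source 1.1111
3 15 load 1.1333
4 20 source 1.1481
5 25 load 1.1511
6 30 source 1.1531
7 35 load 1.1535
8 40 source 1.1537
9 45 load 1.1538

Γ_L=0.200000, Γ_S=0.666667; launch V₁=5·100/600=0.833333
k=0 src: V=0.8333
k=1 load: inc=0.833333, refl=0.833333·0.200000=0.1667; V=0.000000+0.833333+0.166667=1.0000
k=2 src: inc=0.166667, refl=0.166667·0.666667=0.1111; V=0.833333+0.166667+0.111111=1.1111
k=3 load: inc=0.111111, refl=0.111111·0.200000=0.0222; V=1.000000+0.111111+0.022222=1.1333
k=4 src: inc=0.022222, refl=0.022222·0.666667=0.0148; V=1.111111+0.022222+0.014815=1.1481
k=5 load: inc=0.014815, refl=0.014815·0.200000=0.0030; V=1.133333+0.014815+0.002963=1.1511
k=6 src: inc=0.002963, refl=0.002963·0.666667=0.0020; V=1.148148+0.002963+0.001975=1.1531
k=7 load: inc=0.001975, refl=0.001975·0.200000=0.0004; V=1.151111+0.001975+0.000395=1.1535
k=8 src: inc=0.000395, refl=0.000395·0.666667=0.0003; V=1.153086+0.000395+0.000263=1.1537
k=9 load: inc=0.000263, refl=0.000263·0.200000=0.0001; V=1.153481+0.000263+0.000053=1.1538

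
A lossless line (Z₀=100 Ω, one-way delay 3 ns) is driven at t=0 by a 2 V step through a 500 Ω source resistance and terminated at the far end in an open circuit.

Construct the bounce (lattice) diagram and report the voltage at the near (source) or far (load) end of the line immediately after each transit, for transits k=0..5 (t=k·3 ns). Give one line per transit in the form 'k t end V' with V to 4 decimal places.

0 0 source 0.3333
1 3 load 0.6667
2 6 source 0.8889
3 9 load 1.1111
4 12 source 1.2593
5 15 load 1.4074

Γ_L=1.000000, Γ_S=0.666667; launch V₁=2·100/600=0.333333
k=0 src: V=0.3333
k=1 load: inc=0.333333, refl=0.333333·1.000000=0.3333; V=0.000000+0.333333+0.333333=0.6667
k=2 src: inc=0.333333, refl=0.333333·0.666667=0.2222; V=0.333333+0.333333+0.222222=0.8889
k=3 load: inc=0.222222, refl=0.222222·1.000000=0.2222; V=0.666667+0.222222+0.222222=1.1111
k=4 src: inc=0.222222, refl=0.222222·0.666667=0.1481; V=0.888889+0.222222+0.148148=1.2593
k=5 load: inc=0.148148, refl=0.148148·1.000000=0.1481; V=1.111111+0.148148+0.148148=1.4074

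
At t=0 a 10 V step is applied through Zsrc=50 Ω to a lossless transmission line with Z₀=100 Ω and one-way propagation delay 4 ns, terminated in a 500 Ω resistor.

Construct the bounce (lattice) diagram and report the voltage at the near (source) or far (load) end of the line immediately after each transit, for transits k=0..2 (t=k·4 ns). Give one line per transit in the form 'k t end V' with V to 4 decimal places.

0 0 source 6.6667
1 4 load 11.1111
2 8 source 9.6296

Γ_L=0.666667, Γ_S=-0.333333; launch V₁=10·100/150=6.666667
k=0 src: V=6.6667
k=1 load: inc=6.666667, refl=6.666667·0.666667=4.4444; V=0.000000+6.666667+4.444444=11.1111
k=2 src: inc=4.444444, refl=4.444444·-0.333333=-1.4815; V=6.666667+4.444444+-1.481481=9.6296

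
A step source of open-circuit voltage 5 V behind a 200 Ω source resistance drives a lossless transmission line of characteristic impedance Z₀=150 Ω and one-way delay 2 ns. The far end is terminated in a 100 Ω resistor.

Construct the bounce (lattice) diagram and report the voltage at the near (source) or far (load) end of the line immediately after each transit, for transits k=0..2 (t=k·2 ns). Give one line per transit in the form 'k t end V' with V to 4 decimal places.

0 0 source 2.1429
1 2 load 1.7143
2 4 source 1.6531

Γ_L=-0.200000, Γ_S=0.142857; launch V₁=5·150/350=2.142857
k=0 src: V=2.1429
k=1 load: inc=2.142857, refl=2.142857·-0.200000=-0.4286; V=0.000000+2.142857+-0.428571=1.7143
k=2 src: inc=-0.428571, refl=-0.428571·0.142857=-0.0612; V=2.142857+-0.428571+-0.061224=1.6531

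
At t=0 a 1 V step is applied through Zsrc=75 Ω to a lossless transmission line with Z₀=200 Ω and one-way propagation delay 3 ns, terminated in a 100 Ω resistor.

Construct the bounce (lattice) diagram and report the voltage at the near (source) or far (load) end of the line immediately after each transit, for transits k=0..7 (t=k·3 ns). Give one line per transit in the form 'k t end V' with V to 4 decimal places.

Γ_L=-0.333333, Γ_S=-0.454545; launch V₁=1·200/275=0.727273
k=0 src: V=0.7273
k=1 load: inc=0.727273, refl=0.727273·-0.333333=-0.2424; V=0.000000+0.727273+-0.242424=0.4848
k=2 src: inc=-0.242424, refl=-0.242424·-0.454545=0.1102; V=0.727273+-0.242424+0.110193=0.5950
k=3 load: inc=0.110193, refl=0.110193·-0.333333=-0.0367; V=0.484848+0.110193+-0.036731=0.5583
k=4 src: inc=-0.036731, refl=-0.036731·-0.454545=0.0167; V=0.595041+-0.036731+0.016696=0.5750
k=5 load: inc=0.016696, refl=0.016696·-0.333333=-0.0056; V=0.558310+0.016696+-0.005565=0.5694
k=6 src: inc=-0.005565, refl=-0.005565·-0.454545=0.0025; V=0.575006+-0.005565+0.002530=0.5720
k=7 load: inc=0.002530, refl=0.002530·-0.333333=-0.0008; V=0.569441+0.002530+-0.000843=0.5711

0 0 source 0.7273
1 3 load 0.4848
2 6 source 0.5950
3 9 load 0.5583
4 12 source 0.5750
5 15 load 0.5694
6 18 source 0.5720
7 21 load 0.5711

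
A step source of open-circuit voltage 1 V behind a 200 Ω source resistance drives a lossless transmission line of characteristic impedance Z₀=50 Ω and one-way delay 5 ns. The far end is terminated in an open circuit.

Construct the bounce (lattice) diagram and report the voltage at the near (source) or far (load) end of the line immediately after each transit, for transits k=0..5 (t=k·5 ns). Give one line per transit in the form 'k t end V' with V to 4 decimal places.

Γ_L=1.000000, Γ_S=0.600000; launch V₁=1·50/250=0.200000
k=0 src: V=0.2000
k=1 load: inc=0.200000, refl=0.200000·1.000000=0.2000; V=0.000000+0.200000+0.200000=0.4000
k=2 src: inc=0.200000, refl=0.200000·0.600000=0.1200; V=0.200000+0.200000+0.120000=0.5200
k=3 load: inc=0.120000, refl=0.120000·1.000000=0.1200; V=0.400000+0.120000+0.120000=0.6400
k=4 src: inc=0.120000, refl=0.120000·0.600000=0.0720; V=0.520000+0.120000+0.072000=0.7120
k=5 load: inc=0.072000, refl=0.072000·1.000000=0.0720; V=0.640000+0.072000+0.072000=0.7840

0 0 source 0.2000
1 5 load 0.4000
2 10 source 0.5200
3 15 load 0.6400
4 20 source 0.7120
5 25 load 0.7840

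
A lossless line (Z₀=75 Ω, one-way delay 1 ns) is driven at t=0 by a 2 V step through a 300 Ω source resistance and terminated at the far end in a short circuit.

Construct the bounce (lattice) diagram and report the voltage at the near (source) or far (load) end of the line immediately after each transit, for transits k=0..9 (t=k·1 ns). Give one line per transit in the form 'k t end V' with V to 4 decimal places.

Γ_L=-1.000000, Γ_S=0.600000; launch V₁=2·75/375=0.400000
k=0 src: V=0.4000
k=1 load: inc=0.400000, refl=0.400000·-1.000000=-0.4000; V=0.000000+0.400000+-0.400000=0.0000
k=2 src: inc=-0.400000, refl=-0.400000·0.600000=-0.2400; V=0.400000+-0.400000+-0.240000=-0.2400
k=3 load: inc=-0.240000, refl=-0.240000·-1.000000=0.2400; V=0.000000+-0.240000+0.240000=0.0000
k=4 src: inc=0.240000, refl=0.240000·0.600000=0.1440; V=-0.240000+0.240000+0.144000=0.1440
k=5 load: inc=0.144000, refl=0.144000·-1.000000=-0.1440; V=0.000000+0.144000+-0.144000=0.0000
k=6 src: inc=-0.144000, refl=-0.144000·0.600000=-0.0864; V=0.144000+-0.144000+-0.086400=-0.0864
k=7 load: inc=-0.086400, refl=-0.086400·-1.000000=0.0864; V=0.000000+-0.086400+0.086400=0.0000
k=8 src: inc=0.086400, refl=0.086400·0.600000=0.0518; V=-0.086400+0.086400+0.051840=0.0518
k=9 load: inc=0.051840, refl=0.051840·-1.000000=-0.0518; V=0.000000+0.051840+-0.051840=0.0000

0 0 source 0.4000
1 1 load 0.0000
2 2 source -0.2400
3 3 load 0.0000
4 4 source 0.1440
5 5 load 0.0000
6 6 source -0.0864
7 7 load 0.0000
8 8 source 0.0518
9 9 load 0.0000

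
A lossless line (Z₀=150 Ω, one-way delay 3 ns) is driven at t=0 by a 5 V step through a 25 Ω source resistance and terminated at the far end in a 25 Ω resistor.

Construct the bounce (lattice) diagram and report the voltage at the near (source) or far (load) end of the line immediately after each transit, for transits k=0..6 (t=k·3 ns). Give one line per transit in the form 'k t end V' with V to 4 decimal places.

Γ_L=-0.714286, Γ_S=-0.714286; launch V₁=5·150/175=4.285714
k=0 src: V=4.2857
k=1 load: inc=4.285714, refl=4.285714·-0.714286=-3.0612; V=0.000000+4.285714+-3.061224=1.2245
k=2 src: inc=-3.061224, refl=-3.061224·-0.714286=2.1866; V=4.285714+-3.061224+2.186589=3.4111
k=3 load: inc=2.186589, refl=2.186589·-0.714286=-1.5618; V=1.224490+2.186589+-1.561849=1.8492
k=4 src: inc=-1.561849, refl=-1.561849·-0.714286=1.1156; V=3.411079+-1.561849+1.115607=2.9648
k=5 load: inc=1.115607, refl=1.115607·-0.714286=-0.7969; V=1.849229+1.115607+-0.796862=2.1680
k=6 src: inc=-0.796862, refl=-0.796862·-0.714286=0.5692; V=2.964836+-0.796862+0.569187=2.7372

0 0 source 4.2857
1 3 load 1.2245
2 6 source 3.4111
3 9 load 1.8492
4 12 source 2.9648
5 15 load 2.1680
6 18 source 2.7372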